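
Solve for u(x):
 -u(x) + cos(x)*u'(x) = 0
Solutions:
 u(x) = C1*sqrt(sin(x) + 1)/sqrt(sin(x) - 1)


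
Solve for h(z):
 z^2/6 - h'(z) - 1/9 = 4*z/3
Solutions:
 h(z) = C1 + z^3/18 - 2*z^2/3 - z/9


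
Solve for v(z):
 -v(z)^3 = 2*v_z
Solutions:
 v(z) = -sqrt(-1/(C1 - z))
 v(z) = sqrt(-1/(C1 - z))


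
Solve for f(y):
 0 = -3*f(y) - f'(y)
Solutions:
 f(y) = C1*exp(-3*y)


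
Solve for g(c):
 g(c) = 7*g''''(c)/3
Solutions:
 g(c) = C1*exp(-3^(1/4)*7^(3/4)*c/7) + C2*exp(3^(1/4)*7^(3/4)*c/7) + C3*sin(3^(1/4)*7^(3/4)*c/7) + C4*cos(3^(1/4)*7^(3/4)*c/7)


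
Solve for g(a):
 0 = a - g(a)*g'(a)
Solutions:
 g(a) = -sqrt(C1 + a^2)
 g(a) = sqrt(C1 + a^2)


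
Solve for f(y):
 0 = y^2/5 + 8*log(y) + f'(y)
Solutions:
 f(y) = C1 - y^3/15 - 8*y*log(y) + 8*y


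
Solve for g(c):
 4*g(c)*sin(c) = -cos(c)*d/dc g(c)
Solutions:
 g(c) = C1*cos(c)^4


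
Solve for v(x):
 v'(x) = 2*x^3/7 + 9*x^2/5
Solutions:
 v(x) = C1 + x^4/14 + 3*x^3/5


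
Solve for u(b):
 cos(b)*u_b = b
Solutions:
 u(b) = C1 + Integral(b/cos(b), b)


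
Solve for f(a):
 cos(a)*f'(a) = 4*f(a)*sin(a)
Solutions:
 f(a) = C1/cos(a)^4


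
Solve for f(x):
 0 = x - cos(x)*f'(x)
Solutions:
 f(x) = C1 + Integral(x/cos(x), x)


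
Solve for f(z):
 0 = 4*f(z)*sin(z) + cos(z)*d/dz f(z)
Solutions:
 f(z) = C1*cos(z)^4


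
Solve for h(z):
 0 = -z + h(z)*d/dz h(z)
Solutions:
 h(z) = -sqrt(C1 + z^2)
 h(z) = sqrt(C1 + z^2)


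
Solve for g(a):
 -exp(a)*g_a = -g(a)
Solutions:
 g(a) = C1*exp(-exp(-a))


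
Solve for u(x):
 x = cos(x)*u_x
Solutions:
 u(x) = C1 + Integral(x/cos(x), x)


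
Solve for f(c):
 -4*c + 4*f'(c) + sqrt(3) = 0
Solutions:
 f(c) = C1 + c^2/2 - sqrt(3)*c/4


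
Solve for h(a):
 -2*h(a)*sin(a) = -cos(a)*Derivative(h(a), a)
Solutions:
 h(a) = C1/cos(a)^2


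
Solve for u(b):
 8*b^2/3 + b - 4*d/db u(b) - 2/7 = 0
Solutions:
 u(b) = C1 + 2*b^3/9 + b^2/8 - b/14


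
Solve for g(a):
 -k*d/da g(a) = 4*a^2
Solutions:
 g(a) = C1 - 4*a^3/(3*k)


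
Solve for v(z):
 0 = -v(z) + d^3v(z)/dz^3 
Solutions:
 v(z) = C3*exp(z) + (C1*sin(sqrt(3)*z/2) + C2*cos(sqrt(3)*z/2))*exp(-z/2)


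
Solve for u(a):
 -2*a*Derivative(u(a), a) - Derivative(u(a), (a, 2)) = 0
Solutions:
 u(a) = C1 + C2*erf(a)


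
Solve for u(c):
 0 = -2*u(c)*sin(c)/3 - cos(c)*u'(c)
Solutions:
 u(c) = C1*cos(c)^(2/3)


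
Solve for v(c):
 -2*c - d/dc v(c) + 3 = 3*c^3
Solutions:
 v(c) = C1 - 3*c^4/4 - c^2 + 3*c


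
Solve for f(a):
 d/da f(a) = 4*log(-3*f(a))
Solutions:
 -Integral(1/(log(-_y) + log(3)), (_y, f(a)))/4 = C1 - a


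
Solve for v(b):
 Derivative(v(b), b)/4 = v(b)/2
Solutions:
 v(b) = C1*exp(2*b)


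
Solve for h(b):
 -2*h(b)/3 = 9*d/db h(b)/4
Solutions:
 h(b) = C1*exp(-8*b/27)


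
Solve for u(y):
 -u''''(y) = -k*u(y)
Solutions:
 u(y) = C1*exp(-k^(1/4)*y) + C2*exp(k^(1/4)*y) + C3*exp(-I*k^(1/4)*y) + C4*exp(I*k^(1/4)*y)


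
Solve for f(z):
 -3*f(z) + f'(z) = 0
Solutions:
 f(z) = C1*exp(3*z)


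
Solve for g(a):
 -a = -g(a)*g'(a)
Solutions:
 g(a) = -sqrt(C1 + a^2)
 g(a) = sqrt(C1 + a^2)


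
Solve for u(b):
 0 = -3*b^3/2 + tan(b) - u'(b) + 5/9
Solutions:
 u(b) = C1 - 3*b^4/8 + 5*b/9 - log(cos(b))


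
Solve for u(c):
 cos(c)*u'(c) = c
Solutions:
 u(c) = C1 + Integral(c/cos(c), c)


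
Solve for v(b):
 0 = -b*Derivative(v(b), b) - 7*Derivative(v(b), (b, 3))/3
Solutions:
 v(b) = C1 + Integral(C2*airyai(-3^(1/3)*7^(2/3)*b/7) + C3*airybi(-3^(1/3)*7^(2/3)*b/7), b)


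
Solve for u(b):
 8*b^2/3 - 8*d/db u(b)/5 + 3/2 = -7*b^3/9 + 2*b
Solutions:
 u(b) = C1 + 35*b^4/288 + 5*b^3/9 - 5*b^2/8 + 15*b/16


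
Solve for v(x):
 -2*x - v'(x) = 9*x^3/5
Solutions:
 v(x) = C1 - 9*x^4/20 - x^2


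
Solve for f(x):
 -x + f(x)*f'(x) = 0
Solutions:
 f(x) = -sqrt(C1 + x^2)
 f(x) = sqrt(C1 + x^2)


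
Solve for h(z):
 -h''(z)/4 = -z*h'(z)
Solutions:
 h(z) = C1 + C2*erfi(sqrt(2)*z)


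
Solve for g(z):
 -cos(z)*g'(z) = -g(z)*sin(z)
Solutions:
 g(z) = C1/cos(z)


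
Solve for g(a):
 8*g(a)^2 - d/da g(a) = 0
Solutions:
 g(a) = -1/(C1 + 8*a)


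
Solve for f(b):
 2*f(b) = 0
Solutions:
 f(b) = 0


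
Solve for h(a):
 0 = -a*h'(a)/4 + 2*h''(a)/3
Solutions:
 h(a) = C1 + C2*erfi(sqrt(3)*a/4)


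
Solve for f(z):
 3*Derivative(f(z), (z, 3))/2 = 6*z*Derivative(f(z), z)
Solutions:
 f(z) = C1 + Integral(C2*airyai(2^(2/3)*z) + C3*airybi(2^(2/3)*z), z)


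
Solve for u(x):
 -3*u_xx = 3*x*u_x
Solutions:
 u(x) = C1 + C2*erf(sqrt(2)*x/2)


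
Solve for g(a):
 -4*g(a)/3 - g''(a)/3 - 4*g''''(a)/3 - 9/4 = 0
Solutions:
 g(a) = (C1*sin(a*cos(atan(3*sqrt(7))/2)) + C2*cos(a*cos(atan(3*sqrt(7))/2)))*exp(-a*sin(atan(3*sqrt(7))/2)) + (C3*sin(a*cos(atan(3*sqrt(7))/2)) + C4*cos(a*cos(atan(3*sqrt(7))/2)))*exp(a*sin(atan(3*sqrt(7))/2)) - 27/16


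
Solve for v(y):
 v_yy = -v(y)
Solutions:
 v(y) = C1*sin(y) + C2*cos(y)


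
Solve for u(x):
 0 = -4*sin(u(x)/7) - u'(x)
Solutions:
 4*x + 7*log(cos(u(x)/7) - 1)/2 - 7*log(cos(u(x)/7) + 1)/2 = C1


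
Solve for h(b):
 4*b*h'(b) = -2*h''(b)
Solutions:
 h(b) = C1 + C2*erf(b)


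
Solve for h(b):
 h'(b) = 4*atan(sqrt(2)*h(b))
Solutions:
 Integral(1/atan(sqrt(2)*_y), (_y, h(b))) = C1 + 4*b


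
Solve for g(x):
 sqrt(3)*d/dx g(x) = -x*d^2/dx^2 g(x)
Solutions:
 g(x) = C1 + C2*x^(1 - sqrt(3))


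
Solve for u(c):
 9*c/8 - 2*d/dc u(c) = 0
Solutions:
 u(c) = C1 + 9*c^2/32


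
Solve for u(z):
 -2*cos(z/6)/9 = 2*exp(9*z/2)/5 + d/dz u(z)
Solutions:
 u(z) = C1 - 4*exp(9*z/2)/45 - 4*sin(z/6)/3


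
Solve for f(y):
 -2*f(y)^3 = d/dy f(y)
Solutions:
 f(y) = -sqrt(2)*sqrt(-1/(C1 - 2*y))/2
 f(y) = sqrt(2)*sqrt(-1/(C1 - 2*y))/2


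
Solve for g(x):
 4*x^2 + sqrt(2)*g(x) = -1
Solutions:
 g(x) = sqrt(2)*(-4*x^2 - 1)/2


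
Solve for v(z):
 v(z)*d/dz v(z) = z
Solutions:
 v(z) = -sqrt(C1 + z^2)
 v(z) = sqrt(C1 + z^2)


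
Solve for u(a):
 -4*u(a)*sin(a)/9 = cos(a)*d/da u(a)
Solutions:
 u(a) = C1*cos(a)^(4/9)


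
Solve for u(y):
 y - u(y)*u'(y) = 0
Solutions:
 u(y) = -sqrt(C1 + y^2)
 u(y) = sqrt(C1 + y^2)


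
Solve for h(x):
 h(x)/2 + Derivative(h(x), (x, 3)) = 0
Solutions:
 h(x) = C3*exp(-2^(2/3)*x/2) + (C1*sin(2^(2/3)*sqrt(3)*x/4) + C2*cos(2^(2/3)*sqrt(3)*x/4))*exp(2^(2/3)*x/4)


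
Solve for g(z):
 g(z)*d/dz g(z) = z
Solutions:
 g(z) = -sqrt(C1 + z^2)
 g(z) = sqrt(C1 + z^2)


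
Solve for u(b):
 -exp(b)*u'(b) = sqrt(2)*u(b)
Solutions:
 u(b) = C1*exp(sqrt(2)*exp(-b))


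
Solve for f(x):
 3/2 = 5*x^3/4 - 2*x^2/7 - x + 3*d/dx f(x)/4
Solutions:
 f(x) = C1 - 5*x^4/12 + 8*x^3/63 + 2*x^2/3 + 2*x


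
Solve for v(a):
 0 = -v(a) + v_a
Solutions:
 v(a) = C1*exp(a)


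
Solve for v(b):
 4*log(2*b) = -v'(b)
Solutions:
 v(b) = C1 - 4*b*log(b) - b*log(16) + 4*b


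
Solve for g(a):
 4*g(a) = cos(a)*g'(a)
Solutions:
 g(a) = C1*(sin(a)^2 + 2*sin(a) + 1)/(sin(a)^2 - 2*sin(a) + 1)


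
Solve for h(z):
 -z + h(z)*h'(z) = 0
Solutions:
 h(z) = -sqrt(C1 + z^2)
 h(z) = sqrt(C1 + z^2)


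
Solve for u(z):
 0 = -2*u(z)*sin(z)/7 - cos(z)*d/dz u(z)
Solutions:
 u(z) = C1*cos(z)^(2/7)


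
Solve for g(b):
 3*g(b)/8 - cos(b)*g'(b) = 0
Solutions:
 g(b) = C1*(sin(b) + 1)^(3/16)/(sin(b) - 1)^(3/16)


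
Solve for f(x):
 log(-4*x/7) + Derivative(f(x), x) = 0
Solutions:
 f(x) = C1 - x*log(-x) + x*(-2*log(2) + 1 + log(7))


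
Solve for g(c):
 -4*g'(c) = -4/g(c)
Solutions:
 g(c) = -sqrt(C1 + 2*c)
 g(c) = sqrt(C1 + 2*c)


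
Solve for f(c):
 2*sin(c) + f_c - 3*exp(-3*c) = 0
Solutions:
 f(c) = C1 + 2*cos(c) - exp(-3*c)


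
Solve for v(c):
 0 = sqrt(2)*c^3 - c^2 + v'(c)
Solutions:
 v(c) = C1 - sqrt(2)*c^4/4 + c^3/3


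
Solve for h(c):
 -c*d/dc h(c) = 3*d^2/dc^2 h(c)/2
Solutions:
 h(c) = C1 + C2*erf(sqrt(3)*c/3)


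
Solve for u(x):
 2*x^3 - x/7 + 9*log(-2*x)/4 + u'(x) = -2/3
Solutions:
 u(x) = C1 - x^4/2 + x^2/14 - 9*x*log(-x)/4 + x*(19 - 27*log(2))/12


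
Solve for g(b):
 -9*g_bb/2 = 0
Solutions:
 g(b) = C1 + C2*b


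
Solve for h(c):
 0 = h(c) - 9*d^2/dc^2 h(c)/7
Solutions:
 h(c) = C1*exp(-sqrt(7)*c/3) + C2*exp(sqrt(7)*c/3)


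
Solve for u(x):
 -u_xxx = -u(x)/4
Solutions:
 u(x) = C3*exp(2^(1/3)*x/2) + (C1*sin(2^(1/3)*sqrt(3)*x/4) + C2*cos(2^(1/3)*sqrt(3)*x/4))*exp(-2^(1/3)*x/4)


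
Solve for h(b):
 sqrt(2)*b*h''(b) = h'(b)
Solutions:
 h(b) = C1 + C2*b^(sqrt(2)/2 + 1)


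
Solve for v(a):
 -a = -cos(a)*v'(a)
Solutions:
 v(a) = C1 + Integral(a/cos(a), a)


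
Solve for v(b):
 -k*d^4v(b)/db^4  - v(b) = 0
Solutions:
 v(b) = C1*exp(-b*(-1/k)^(1/4)) + C2*exp(b*(-1/k)^(1/4)) + C3*exp(-I*b*(-1/k)^(1/4)) + C4*exp(I*b*(-1/k)^(1/4))


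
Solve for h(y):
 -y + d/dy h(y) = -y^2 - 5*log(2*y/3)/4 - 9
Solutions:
 h(y) = C1 - y^3/3 + y^2/2 - 5*y*log(y)/4 - 31*y/4 - 5*y*log(2)/4 + 5*y*log(3)/4


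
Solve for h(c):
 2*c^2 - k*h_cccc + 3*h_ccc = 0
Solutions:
 h(c) = C1 + C2*c + C3*c^2 + C4*exp(3*c/k) - c^5/90 - c^4*k/54 - 2*c^3*k^2/81


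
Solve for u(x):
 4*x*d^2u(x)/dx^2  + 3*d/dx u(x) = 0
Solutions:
 u(x) = C1 + C2*x^(1/4)


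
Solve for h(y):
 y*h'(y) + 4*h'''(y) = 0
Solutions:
 h(y) = C1 + Integral(C2*airyai(-2^(1/3)*y/2) + C3*airybi(-2^(1/3)*y/2), y)


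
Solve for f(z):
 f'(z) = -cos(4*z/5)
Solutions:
 f(z) = C1 - 5*sin(4*z/5)/4


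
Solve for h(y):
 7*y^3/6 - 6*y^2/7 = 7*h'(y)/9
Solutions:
 h(y) = C1 + 3*y^4/8 - 18*y^3/49


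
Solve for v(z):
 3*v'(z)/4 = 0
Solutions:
 v(z) = C1


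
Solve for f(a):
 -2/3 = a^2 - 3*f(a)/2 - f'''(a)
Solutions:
 f(a) = C3*exp(-2^(2/3)*3^(1/3)*a/2) + 2*a^2/3 + (C1*sin(2^(2/3)*3^(5/6)*a/4) + C2*cos(2^(2/3)*3^(5/6)*a/4))*exp(2^(2/3)*3^(1/3)*a/4) + 4/9


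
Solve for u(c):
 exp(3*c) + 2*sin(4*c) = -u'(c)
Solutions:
 u(c) = C1 - exp(3*c)/3 + cos(4*c)/2


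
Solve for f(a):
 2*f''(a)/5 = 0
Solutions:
 f(a) = C1 + C2*a


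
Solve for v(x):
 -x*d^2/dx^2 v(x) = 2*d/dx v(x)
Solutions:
 v(x) = C1 + C2/x


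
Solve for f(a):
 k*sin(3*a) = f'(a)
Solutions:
 f(a) = C1 - k*cos(3*a)/3


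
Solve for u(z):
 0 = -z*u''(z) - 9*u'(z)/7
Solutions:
 u(z) = C1 + C2/z^(2/7)


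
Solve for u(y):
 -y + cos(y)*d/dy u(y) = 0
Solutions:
 u(y) = C1 + Integral(y/cos(y), y)


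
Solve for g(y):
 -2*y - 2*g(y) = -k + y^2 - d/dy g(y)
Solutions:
 g(y) = C1*exp(2*y) + k/2 - y^2/2 - 3*y/2 - 3/4


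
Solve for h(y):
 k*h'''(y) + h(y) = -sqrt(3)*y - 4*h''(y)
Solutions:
 h(y) = C1*exp(-y*((sqrt(((27 + 128/k^2)^2 - 16384/k^4)/k^2)/2 + 27/(2*k) + 64/k^3)^(1/3) + 4/k + 16/(k^2*(sqrt(((27 + 128/k^2)^2 - 16384/k^4)/k^2)/2 + 27/(2*k) + 64/k^3)^(1/3)))/3) + C2*exp(y*((sqrt(((27 + 128/k^2)^2 - 16384/k^4)/k^2)/2 + 27/(2*k) + 64/k^3)^(1/3) - sqrt(3)*I*(sqrt(((27 + 128/k^2)^2 - 16384/k^4)/k^2)/2 + 27/(2*k) + 64/k^3)^(1/3) - 8/k - 64/(k^2*(-1 + sqrt(3)*I)*(sqrt(((27 + 128/k^2)^2 - 16384/k^4)/k^2)/2 + 27/(2*k) + 64/k^3)^(1/3)))/6) + C3*exp(y*((sqrt(((27 + 128/k^2)^2 - 16384/k^4)/k^2)/2 + 27/(2*k) + 64/k^3)^(1/3) + sqrt(3)*I*(sqrt(((27 + 128/k^2)^2 - 16384/k^4)/k^2)/2 + 27/(2*k) + 64/k^3)^(1/3) - 8/k + 64/(k^2*(1 + sqrt(3)*I)*(sqrt(((27 + 128/k^2)^2 - 16384/k^4)/k^2)/2 + 27/(2*k) + 64/k^3)^(1/3)))/6) - sqrt(3)*y


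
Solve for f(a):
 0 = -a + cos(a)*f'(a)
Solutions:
 f(a) = C1 + Integral(a/cos(a), a)


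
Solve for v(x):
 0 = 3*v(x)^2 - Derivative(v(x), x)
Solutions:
 v(x) = -1/(C1 + 3*x)


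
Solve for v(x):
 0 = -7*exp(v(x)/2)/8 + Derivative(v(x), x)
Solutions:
 v(x) = 2*log(-1/(C1 + 7*x)) + 8*log(2)


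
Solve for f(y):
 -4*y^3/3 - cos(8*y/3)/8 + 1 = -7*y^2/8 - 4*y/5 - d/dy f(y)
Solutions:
 f(y) = C1 + y^4/3 - 7*y^3/24 - 2*y^2/5 - y + 3*sin(8*y/3)/64


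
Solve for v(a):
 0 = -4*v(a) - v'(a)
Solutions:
 v(a) = C1*exp(-4*a)


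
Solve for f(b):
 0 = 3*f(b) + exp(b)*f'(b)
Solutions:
 f(b) = C1*exp(3*exp(-b))


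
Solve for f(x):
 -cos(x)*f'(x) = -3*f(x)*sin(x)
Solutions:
 f(x) = C1/cos(x)^3


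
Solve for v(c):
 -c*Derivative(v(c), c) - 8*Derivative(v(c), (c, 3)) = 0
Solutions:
 v(c) = C1 + Integral(C2*airyai(-c/2) + C3*airybi(-c/2), c)


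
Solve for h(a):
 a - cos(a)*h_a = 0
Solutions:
 h(a) = C1 + Integral(a/cos(a), a)


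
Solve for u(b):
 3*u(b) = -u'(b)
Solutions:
 u(b) = C1*exp(-3*b)


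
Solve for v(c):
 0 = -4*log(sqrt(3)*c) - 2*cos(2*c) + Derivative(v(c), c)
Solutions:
 v(c) = C1 + 4*c*log(c) - 4*c + 2*c*log(3) + sin(2*c)


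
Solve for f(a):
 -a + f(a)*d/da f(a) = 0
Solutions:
 f(a) = -sqrt(C1 + a^2)
 f(a) = sqrt(C1 + a^2)


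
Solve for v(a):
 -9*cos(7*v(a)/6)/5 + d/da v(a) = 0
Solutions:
 -9*a/5 - 3*log(sin(7*v(a)/6) - 1)/7 + 3*log(sin(7*v(a)/6) + 1)/7 = C1


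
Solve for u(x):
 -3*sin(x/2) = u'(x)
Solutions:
 u(x) = C1 + 6*cos(x/2)


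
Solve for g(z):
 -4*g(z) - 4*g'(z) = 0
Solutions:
 g(z) = C1*exp(-z)


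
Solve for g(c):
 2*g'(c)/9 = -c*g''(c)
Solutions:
 g(c) = C1 + C2*c^(7/9)


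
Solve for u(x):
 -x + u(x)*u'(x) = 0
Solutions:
 u(x) = -sqrt(C1 + x^2)
 u(x) = sqrt(C1 + x^2)


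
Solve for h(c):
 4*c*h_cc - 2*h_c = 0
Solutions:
 h(c) = C1 + C2*c^(3/2)


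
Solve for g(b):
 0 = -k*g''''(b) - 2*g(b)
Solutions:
 g(b) = C1*exp(-2^(1/4)*b*(-1/k)^(1/4)) + C2*exp(2^(1/4)*b*(-1/k)^(1/4)) + C3*exp(-2^(1/4)*I*b*(-1/k)^(1/4)) + C4*exp(2^(1/4)*I*b*(-1/k)^(1/4))


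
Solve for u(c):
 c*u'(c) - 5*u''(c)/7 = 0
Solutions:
 u(c) = C1 + C2*erfi(sqrt(70)*c/10)


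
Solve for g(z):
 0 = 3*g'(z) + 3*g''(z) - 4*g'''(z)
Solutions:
 g(z) = C1 + C2*exp(z*(3 - sqrt(57))/8) + C3*exp(z*(3 + sqrt(57))/8)


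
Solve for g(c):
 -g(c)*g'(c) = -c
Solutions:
 g(c) = -sqrt(C1 + c^2)
 g(c) = sqrt(C1 + c^2)


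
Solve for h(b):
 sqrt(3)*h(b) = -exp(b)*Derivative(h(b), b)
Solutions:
 h(b) = C1*exp(sqrt(3)*exp(-b))


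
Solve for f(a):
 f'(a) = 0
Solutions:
 f(a) = C1


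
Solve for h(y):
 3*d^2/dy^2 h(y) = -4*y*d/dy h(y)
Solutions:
 h(y) = C1 + C2*erf(sqrt(6)*y/3)


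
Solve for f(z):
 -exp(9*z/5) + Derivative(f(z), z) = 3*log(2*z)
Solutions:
 f(z) = C1 + 3*z*log(z) + 3*z*(-1 + log(2)) + 5*exp(9*z/5)/9


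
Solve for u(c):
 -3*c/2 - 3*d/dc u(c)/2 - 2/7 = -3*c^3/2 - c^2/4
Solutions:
 u(c) = C1 + c^4/4 + c^3/18 - c^2/2 - 4*c/21


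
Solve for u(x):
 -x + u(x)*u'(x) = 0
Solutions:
 u(x) = -sqrt(C1 + x^2)
 u(x) = sqrt(C1 + x^2)


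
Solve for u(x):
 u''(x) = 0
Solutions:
 u(x) = C1 + C2*x


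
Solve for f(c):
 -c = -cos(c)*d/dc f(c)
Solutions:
 f(c) = C1 + Integral(c/cos(c), c)


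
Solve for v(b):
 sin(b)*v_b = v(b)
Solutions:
 v(b) = C1*sqrt(cos(b) - 1)/sqrt(cos(b) + 1)


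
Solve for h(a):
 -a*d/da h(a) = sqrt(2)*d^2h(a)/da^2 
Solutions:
 h(a) = C1 + C2*erf(2^(1/4)*a/2)


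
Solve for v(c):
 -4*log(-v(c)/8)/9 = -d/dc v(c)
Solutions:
 -9*Integral(1/(log(-_y) - 3*log(2)), (_y, v(c)))/4 = C1 - c


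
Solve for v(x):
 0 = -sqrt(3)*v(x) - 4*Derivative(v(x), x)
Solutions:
 v(x) = C1*exp(-sqrt(3)*x/4)


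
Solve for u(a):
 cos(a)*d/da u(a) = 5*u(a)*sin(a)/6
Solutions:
 u(a) = C1/cos(a)^(5/6)


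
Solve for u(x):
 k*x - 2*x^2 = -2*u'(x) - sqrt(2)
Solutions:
 u(x) = C1 - k*x^2/4 + x^3/3 - sqrt(2)*x/2


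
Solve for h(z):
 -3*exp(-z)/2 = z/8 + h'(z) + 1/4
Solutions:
 h(z) = C1 - z^2/16 - z/4 + 3*exp(-z)/2


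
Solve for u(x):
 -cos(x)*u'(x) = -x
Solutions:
 u(x) = C1 + Integral(x/cos(x), x)


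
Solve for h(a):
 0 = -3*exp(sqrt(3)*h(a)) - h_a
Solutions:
 h(a) = sqrt(3)*(2*log(1/(C1 + 3*a)) - log(3))/6


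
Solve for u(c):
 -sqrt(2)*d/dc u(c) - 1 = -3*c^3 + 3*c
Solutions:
 u(c) = C1 + 3*sqrt(2)*c^4/8 - 3*sqrt(2)*c^2/4 - sqrt(2)*c/2


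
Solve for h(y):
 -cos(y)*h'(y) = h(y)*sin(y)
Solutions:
 h(y) = C1*cos(y)


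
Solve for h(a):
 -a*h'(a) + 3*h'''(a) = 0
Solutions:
 h(a) = C1 + Integral(C2*airyai(3^(2/3)*a/3) + C3*airybi(3^(2/3)*a/3), a)


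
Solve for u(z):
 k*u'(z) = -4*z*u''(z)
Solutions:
 u(z) = C1 + z^(1 - re(k)/4)*(C2*sin(log(z)*Abs(im(k))/4) + C3*cos(log(z)*im(k)/4))


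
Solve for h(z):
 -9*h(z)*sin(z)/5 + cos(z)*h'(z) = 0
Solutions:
 h(z) = C1/cos(z)^(9/5)


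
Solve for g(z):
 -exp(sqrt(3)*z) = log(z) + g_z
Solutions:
 g(z) = C1 - z*log(z) + z - sqrt(3)*exp(sqrt(3)*z)/3


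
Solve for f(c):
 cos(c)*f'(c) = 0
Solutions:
 f(c) = C1


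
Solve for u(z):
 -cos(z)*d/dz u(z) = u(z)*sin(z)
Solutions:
 u(z) = C1*cos(z)


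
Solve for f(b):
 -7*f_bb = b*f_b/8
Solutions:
 f(b) = C1 + C2*erf(sqrt(7)*b/28)


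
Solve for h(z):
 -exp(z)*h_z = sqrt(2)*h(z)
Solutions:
 h(z) = C1*exp(sqrt(2)*exp(-z))


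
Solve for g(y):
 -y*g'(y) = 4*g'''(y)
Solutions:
 g(y) = C1 + Integral(C2*airyai(-2^(1/3)*y/2) + C3*airybi(-2^(1/3)*y/2), y)


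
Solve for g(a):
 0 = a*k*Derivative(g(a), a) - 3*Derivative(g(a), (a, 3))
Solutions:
 g(a) = C1 + Integral(C2*airyai(3^(2/3)*a*k^(1/3)/3) + C3*airybi(3^(2/3)*a*k^(1/3)/3), a)


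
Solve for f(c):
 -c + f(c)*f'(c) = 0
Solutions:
 f(c) = -sqrt(C1 + c^2)
 f(c) = sqrt(C1 + c^2)


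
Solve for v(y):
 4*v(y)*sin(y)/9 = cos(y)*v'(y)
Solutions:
 v(y) = C1/cos(y)^(4/9)


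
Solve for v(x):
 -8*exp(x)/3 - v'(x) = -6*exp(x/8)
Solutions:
 v(x) = C1 + 48*exp(x/8) - 8*exp(x)/3


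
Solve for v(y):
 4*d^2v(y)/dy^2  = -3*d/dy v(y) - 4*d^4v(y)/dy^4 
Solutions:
 v(y) = C1 + C2*exp(-3^(1/3)*y*(-(27 + sqrt(921))^(1/3) + 4*3^(1/3)/(27 + sqrt(921))^(1/3))/12)*sin(3^(1/6)*y*((27 + sqrt(921))^(-1/3) + 3^(2/3)*(27 + sqrt(921))^(1/3)/12)) + C3*exp(-3^(1/3)*y*(-(27 + sqrt(921))^(1/3) + 4*3^(1/3)/(27 + sqrt(921))^(1/3))/12)*cos(3^(1/6)*y*((27 + sqrt(921))^(-1/3) + 3^(2/3)*(27 + sqrt(921))^(1/3)/12)) + C4*exp(3^(1/3)*y*(-(27 + sqrt(921))^(1/3) + 4*3^(1/3)/(27 + sqrt(921))^(1/3))/6)


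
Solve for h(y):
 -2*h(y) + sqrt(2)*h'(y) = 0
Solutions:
 h(y) = C1*exp(sqrt(2)*y)


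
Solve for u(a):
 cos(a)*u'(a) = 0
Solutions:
 u(a) = C1


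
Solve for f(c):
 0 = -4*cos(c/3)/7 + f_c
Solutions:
 f(c) = C1 + 12*sin(c/3)/7


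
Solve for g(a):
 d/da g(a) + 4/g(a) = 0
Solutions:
 g(a) = -sqrt(C1 - 8*a)
 g(a) = sqrt(C1 - 8*a)


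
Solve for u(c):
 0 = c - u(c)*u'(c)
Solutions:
 u(c) = -sqrt(C1 + c^2)
 u(c) = sqrt(C1 + c^2)


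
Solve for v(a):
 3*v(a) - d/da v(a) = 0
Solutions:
 v(a) = C1*exp(3*a)


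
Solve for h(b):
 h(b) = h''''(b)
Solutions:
 h(b) = C1*exp(-b) + C2*exp(b) + C3*sin(b) + C4*cos(b)


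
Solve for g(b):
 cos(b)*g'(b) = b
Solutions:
 g(b) = C1 + Integral(b/cos(b), b)


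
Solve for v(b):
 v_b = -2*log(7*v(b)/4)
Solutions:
 -Integral(1/(-log(_y) - log(7) + 2*log(2)), (_y, v(b)))/2 = C1 - b


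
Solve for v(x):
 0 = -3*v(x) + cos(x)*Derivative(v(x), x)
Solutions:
 v(x) = C1*(sin(x) + 1)^(3/2)/(sin(x) - 1)^(3/2)


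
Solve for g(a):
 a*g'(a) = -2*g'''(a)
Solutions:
 g(a) = C1 + Integral(C2*airyai(-2^(2/3)*a/2) + C3*airybi(-2^(2/3)*a/2), a)


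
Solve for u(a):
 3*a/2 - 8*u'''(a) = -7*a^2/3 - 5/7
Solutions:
 u(a) = C1 + C2*a + C3*a^2 + 7*a^5/1440 + a^4/128 + 5*a^3/336


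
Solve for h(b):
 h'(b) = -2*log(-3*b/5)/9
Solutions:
 h(b) = C1 - 2*b*log(-b)/9 + 2*b*(-log(3) + 1 + log(5))/9


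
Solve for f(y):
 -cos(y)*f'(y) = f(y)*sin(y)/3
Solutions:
 f(y) = C1*cos(y)^(1/3)


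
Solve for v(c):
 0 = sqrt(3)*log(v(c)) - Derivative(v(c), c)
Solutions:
 li(v(c)) = C1 + sqrt(3)*c


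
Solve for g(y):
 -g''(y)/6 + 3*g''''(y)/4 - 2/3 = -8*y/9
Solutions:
 g(y) = C1 + C2*y + C3*exp(-sqrt(2)*y/3) + C4*exp(sqrt(2)*y/3) + 8*y^3/9 - 2*y^2


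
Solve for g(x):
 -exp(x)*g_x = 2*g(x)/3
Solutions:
 g(x) = C1*exp(2*exp(-x)/3)


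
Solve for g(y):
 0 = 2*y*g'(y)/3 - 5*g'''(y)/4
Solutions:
 g(y) = C1 + Integral(C2*airyai(2*15^(2/3)*y/15) + C3*airybi(2*15^(2/3)*y/15), y)


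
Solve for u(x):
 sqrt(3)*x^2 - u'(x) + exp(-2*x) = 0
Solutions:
 u(x) = C1 + sqrt(3)*x^3/3 - exp(-2*x)/2


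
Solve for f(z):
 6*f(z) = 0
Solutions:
 f(z) = 0


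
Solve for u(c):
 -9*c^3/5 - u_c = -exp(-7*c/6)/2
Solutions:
 u(c) = C1 - 9*c^4/20 - 3*exp(-7*c/6)/7


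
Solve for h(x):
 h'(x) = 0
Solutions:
 h(x) = C1


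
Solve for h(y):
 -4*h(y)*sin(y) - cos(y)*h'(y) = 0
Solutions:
 h(y) = C1*cos(y)^4


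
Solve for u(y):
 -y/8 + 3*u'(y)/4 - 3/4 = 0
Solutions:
 u(y) = C1 + y^2/12 + y


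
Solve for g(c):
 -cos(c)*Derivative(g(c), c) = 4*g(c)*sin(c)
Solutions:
 g(c) = C1*cos(c)^4


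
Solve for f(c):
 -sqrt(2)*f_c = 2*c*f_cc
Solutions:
 f(c) = C1 + C2*c^(1 - sqrt(2)/2)


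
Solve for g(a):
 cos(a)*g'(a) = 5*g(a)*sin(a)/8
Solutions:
 g(a) = C1/cos(a)^(5/8)


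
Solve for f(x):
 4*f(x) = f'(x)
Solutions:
 f(x) = C1*exp(4*x)


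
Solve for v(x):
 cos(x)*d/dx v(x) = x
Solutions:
 v(x) = C1 + Integral(x/cos(x), x)


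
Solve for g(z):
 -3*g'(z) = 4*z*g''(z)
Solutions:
 g(z) = C1 + C2*z^(1/4)


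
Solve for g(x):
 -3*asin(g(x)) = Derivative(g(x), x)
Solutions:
 Integral(1/asin(_y), (_y, g(x))) = C1 - 3*x


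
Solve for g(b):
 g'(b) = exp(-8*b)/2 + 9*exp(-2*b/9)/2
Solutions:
 g(b) = C1 - exp(-8*b)/16 - 81*exp(-2*b/9)/4


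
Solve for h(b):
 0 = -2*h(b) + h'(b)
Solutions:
 h(b) = C1*exp(2*b)


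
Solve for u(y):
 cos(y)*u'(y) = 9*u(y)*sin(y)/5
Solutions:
 u(y) = C1/cos(y)^(9/5)


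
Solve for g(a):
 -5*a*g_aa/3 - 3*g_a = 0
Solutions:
 g(a) = C1 + C2/a^(4/5)


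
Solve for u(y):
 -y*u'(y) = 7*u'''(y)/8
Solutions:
 u(y) = C1 + Integral(C2*airyai(-2*7^(2/3)*y/7) + C3*airybi(-2*7^(2/3)*y/7), y)


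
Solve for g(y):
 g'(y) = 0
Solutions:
 g(y) = C1


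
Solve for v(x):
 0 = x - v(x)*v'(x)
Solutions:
 v(x) = -sqrt(C1 + x^2)
 v(x) = sqrt(C1 + x^2)


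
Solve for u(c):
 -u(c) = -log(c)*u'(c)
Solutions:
 u(c) = C1*exp(li(c))


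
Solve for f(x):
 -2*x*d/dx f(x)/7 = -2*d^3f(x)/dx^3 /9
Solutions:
 f(x) = C1 + Integral(C2*airyai(21^(2/3)*x/7) + C3*airybi(21^(2/3)*x/7), x)


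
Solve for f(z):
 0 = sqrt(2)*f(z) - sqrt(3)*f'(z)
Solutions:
 f(z) = C1*exp(sqrt(6)*z/3)


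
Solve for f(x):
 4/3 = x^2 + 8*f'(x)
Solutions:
 f(x) = C1 - x^3/24 + x/6


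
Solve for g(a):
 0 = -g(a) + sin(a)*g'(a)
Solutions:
 g(a) = C1*sqrt(cos(a) - 1)/sqrt(cos(a) + 1)


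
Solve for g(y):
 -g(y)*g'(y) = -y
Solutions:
 g(y) = -sqrt(C1 + y^2)
 g(y) = sqrt(C1 + y^2)


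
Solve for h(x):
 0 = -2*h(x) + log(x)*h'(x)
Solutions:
 h(x) = C1*exp(2*li(x))


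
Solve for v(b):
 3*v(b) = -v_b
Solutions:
 v(b) = C1*exp(-3*b)


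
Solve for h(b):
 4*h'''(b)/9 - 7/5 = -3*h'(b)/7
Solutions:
 h(b) = C1 + C2*sin(3*sqrt(21)*b/14) + C3*cos(3*sqrt(21)*b/14) + 49*b/15


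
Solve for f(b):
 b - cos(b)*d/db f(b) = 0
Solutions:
 f(b) = C1 + Integral(b/cos(b), b)


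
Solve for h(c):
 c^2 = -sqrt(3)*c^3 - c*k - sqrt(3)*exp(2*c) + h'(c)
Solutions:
 h(c) = C1 + sqrt(3)*c^4/4 + c^3/3 + c^2*k/2 + sqrt(3)*exp(2*c)/2


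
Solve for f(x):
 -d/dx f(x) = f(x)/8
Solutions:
 f(x) = C1*exp(-x/8)


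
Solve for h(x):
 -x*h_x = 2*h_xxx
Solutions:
 h(x) = C1 + Integral(C2*airyai(-2^(2/3)*x/2) + C3*airybi(-2^(2/3)*x/2), x)


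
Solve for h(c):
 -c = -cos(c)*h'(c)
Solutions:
 h(c) = C1 + Integral(c/cos(c), c)


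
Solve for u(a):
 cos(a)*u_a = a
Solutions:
 u(a) = C1 + Integral(a/cos(a), a)


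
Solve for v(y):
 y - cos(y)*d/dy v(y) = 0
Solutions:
 v(y) = C1 + Integral(y/cos(y), y)


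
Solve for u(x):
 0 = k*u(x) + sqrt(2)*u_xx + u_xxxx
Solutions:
 u(x) = C1*exp(-2^(3/4)*x*sqrt(-sqrt(1 - 2*k) - 1)/2) + C2*exp(2^(3/4)*x*sqrt(-sqrt(1 - 2*k) - 1)/2) + C3*exp(-2^(3/4)*x*sqrt(sqrt(1 - 2*k) - 1)/2) + C4*exp(2^(3/4)*x*sqrt(sqrt(1 - 2*k) - 1)/2)


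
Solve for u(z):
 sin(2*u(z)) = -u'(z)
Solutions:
 u(z) = pi - acos((-C1 - exp(4*z))/(C1 - exp(4*z)))/2
 u(z) = acos((-C1 - exp(4*z))/(C1 - exp(4*z)))/2


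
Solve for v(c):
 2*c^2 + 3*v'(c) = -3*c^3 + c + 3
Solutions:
 v(c) = C1 - c^4/4 - 2*c^3/9 + c^2/6 + c


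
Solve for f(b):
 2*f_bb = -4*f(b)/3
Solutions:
 f(b) = C1*sin(sqrt(6)*b/3) + C2*cos(sqrt(6)*b/3)


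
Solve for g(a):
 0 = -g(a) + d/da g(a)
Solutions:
 g(a) = C1*exp(a)


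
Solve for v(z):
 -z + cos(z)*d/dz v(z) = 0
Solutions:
 v(z) = C1 + Integral(z/cos(z), z)


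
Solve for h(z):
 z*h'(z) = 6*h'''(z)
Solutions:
 h(z) = C1 + Integral(C2*airyai(6^(2/3)*z/6) + C3*airybi(6^(2/3)*z/6), z)


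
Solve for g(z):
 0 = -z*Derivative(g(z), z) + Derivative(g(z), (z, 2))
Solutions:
 g(z) = C1 + C2*erfi(sqrt(2)*z/2)


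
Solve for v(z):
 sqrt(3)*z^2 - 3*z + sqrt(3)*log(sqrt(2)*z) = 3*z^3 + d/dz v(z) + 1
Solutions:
 v(z) = C1 - 3*z^4/4 + sqrt(3)*z^3/3 - 3*z^2/2 + sqrt(3)*z*log(z) - sqrt(3)*z - z + sqrt(3)*z*log(2)/2


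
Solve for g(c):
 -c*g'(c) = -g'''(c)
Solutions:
 g(c) = C1 + Integral(C2*airyai(c) + C3*airybi(c), c)


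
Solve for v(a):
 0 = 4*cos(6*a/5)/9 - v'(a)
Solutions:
 v(a) = C1 + 10*sin(6*a/5)/27


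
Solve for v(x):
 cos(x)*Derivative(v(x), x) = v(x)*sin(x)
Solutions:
 v(x) = C1/cos(x)


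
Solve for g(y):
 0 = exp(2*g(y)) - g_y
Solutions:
 g(y) = log(-sqrt(-1/(C1 + y))) - log(2)/2
 g(y) = log(-1/(C1 + y))/2 - log(2)/2


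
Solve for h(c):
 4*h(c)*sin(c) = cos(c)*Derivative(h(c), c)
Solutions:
 h(c) = C1/cos(c)^4


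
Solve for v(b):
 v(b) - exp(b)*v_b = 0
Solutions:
 v(b) = C1*exp(-exp(-b))


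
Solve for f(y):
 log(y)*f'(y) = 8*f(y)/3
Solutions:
 f(y) = C1*exp(8*li(y)/3)


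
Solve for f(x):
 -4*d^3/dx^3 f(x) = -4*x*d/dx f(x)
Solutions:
 f(x) = C1 + Integral(C2*airyai(x) + C3*airybi(x), x)


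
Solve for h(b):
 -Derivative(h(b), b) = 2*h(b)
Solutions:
 h(b) = C1*exp(-2*b)


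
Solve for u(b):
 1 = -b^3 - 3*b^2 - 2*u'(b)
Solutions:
 u(b) = C1 - b^4/8 - b^3/2 - b/2


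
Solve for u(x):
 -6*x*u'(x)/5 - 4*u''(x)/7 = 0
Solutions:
 u(x) = C1 + C2*erf(sqrt(105)*x/10)


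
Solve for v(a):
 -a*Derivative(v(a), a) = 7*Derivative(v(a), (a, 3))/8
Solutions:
 v(a) = C1 + Integral(C2*airyai(-2*7^(2/3)*a/7) + C3*airybi(-2*7^(2/3)*a/7), a)


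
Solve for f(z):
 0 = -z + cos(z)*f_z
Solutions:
 f(z) = C1 + Integral(z/cos(z), z)


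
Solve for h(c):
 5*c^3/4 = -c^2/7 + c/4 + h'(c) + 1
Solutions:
 h(c) = C1 + 5*c^4/16 + c^3/21 - c^2/8 - c


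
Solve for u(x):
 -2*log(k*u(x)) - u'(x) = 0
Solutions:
 li(k*u(x))/k = C1 - 2*x


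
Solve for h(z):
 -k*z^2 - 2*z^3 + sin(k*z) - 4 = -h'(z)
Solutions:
 h(z) = C1 + k*z^3/3 + z^4/2 + 4*z + cos(k*z)/k


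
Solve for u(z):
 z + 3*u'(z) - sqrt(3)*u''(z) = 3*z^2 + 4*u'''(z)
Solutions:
 u(z) = C1 + C2*exp(z*(-sqrt(3) + sqrt(51))/8) + C3*exp(-z*(sqrt(3) + sqrt(51))/8) + z^3/3 - z^2/6 + sqrt(3)*z^2/3 - sqrt(3)*z/9 + 10*z/3


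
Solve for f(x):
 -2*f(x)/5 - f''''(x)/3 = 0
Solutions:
 f(x) = (C1*sin(10^(3/4)*3^(1/4)*x/10) + C2*cos(10^(3/4)*3^(1/4)*x/10))*exp(-10^(3/4)*3^(1/4)*x/10) + (C3*sin(10^(3/4)*3^(1/4)*x/10) + C4*cos(10^(3/4)*3^(1/4)*x/10))*exp(10^(3/4)*3^(1/4)*x/10)


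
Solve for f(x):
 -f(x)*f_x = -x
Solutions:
 f(x) = -sqrt(C1 + x^2)
 f(x) = sqrt(C1 + x^2)


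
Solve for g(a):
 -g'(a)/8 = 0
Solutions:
 g(a) = C1


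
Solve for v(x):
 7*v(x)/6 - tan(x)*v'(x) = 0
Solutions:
 v(x) = C1*sin(x)^(7/6)


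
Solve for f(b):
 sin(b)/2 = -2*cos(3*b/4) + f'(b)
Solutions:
 f(b) = C1 + 8*sin(3*b/4)/3 - cos(b)/2


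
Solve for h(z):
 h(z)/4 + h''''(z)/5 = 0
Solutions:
 h(z) = (C1*sin(5^(1/4)*z/2) + C2*cos(5^(1/4)*z/2))*exp(-5^(1/4)*z/2) + (C3*sin(5^(1/4)*z/2) + C4*cos(5^(1/4)*z/2))*exp(5^(1/4)*z/2)


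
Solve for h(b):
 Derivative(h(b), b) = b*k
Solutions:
 h(b) = C1 + b^2*k/2


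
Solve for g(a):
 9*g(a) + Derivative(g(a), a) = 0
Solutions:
 g(a) = C1*exp(-9*a)


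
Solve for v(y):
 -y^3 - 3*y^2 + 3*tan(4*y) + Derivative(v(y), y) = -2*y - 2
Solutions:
 v(y) = C1 + y^4/4 + y^3 - y^2 - 2*y + 3*log(cos(4*y))/4


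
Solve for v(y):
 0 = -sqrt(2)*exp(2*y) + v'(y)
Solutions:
 v(y) = C1 + sqrt(2)*exp(2*y)/2


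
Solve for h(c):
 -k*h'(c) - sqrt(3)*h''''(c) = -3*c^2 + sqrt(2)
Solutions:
 h(c) = C1 + C2*exp(3^(5/6)*c*(-k)^(1/3)/3) + C3*exp(c*(-k)^(1/3)*(-3^(5/6) + 3*3^(1/3)*I)/6) + C4*exp(-c*(-k)^(1/3)*(3^(5/6) + 3*3^(1/3)*I)/6) + c^3/k - sqrt(2)*c/k


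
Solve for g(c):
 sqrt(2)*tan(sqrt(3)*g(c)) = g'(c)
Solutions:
 g(c) = sqrt(3)*(pi - asin(C1*exp(sqrt(6)*c)))/3
 g(c) = sqrt(3)*asin(C1*exp(sqrt(6)*c))/3


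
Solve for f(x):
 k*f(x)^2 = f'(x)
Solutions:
 f(x) = -1/(C1 + k*x)


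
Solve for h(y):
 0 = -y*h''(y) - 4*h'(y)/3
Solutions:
 h(y) = C1 + C2/y^(1/3)


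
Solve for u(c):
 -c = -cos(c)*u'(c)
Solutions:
 u(c) = C1 + Integral(c/cos(c), c)


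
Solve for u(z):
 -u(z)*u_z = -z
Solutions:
 u(z) = -sqrt(C1 + z^2)
 u(z) = sqrt(C1 + z^2)


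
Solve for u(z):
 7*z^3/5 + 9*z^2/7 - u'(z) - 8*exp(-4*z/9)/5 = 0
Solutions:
 u(z) = C1 + 7*z^4/20 + 3*z^3/7 + 18*exp(-4*z/9)/5


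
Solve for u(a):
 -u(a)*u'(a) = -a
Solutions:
 u(a) = -sqrt(C1 + a^2)
 u(a) = sqrt(C1 + a^2)


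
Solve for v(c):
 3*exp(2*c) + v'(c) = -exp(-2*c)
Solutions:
 v(c) = C1 - 3*exp(2*c)/2 + exp(-2*c)/2


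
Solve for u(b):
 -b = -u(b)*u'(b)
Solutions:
 u(b) = -sqrt(C1 + b^2)
 u(b) = sqrt(C1 + b^2)


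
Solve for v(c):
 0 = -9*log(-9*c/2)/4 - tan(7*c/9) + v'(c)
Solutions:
 v(c) = C1 + 9*c*log(-c)/4 - 9*c/4 - 9*c*log(2)/4 + 9*c*log(3)/2 - 9*log(cos(7*c/9))/7


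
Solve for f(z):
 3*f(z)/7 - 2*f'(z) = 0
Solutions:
 f(z) = C1*exp(3*z/14)


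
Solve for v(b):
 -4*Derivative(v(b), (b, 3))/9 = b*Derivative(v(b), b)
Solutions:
 v(b) = C1 + Integral(C2*airyai(-2^(1/3)*3^(2/3)*b/2) + C3*airybi(-2^(1/3)*3^(2/3)*b/2), b)


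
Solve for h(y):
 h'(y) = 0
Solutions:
 h(y) = C1


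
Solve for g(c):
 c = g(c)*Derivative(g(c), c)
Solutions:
 g(c) = -sqrt(C1 + c^2)
 g(c) = sqrt(C1 + c^2)


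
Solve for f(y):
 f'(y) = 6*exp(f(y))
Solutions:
 f(y) = log(-1/(C1 + 6*y))


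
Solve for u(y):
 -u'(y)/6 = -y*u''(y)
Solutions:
 u(y) = C1 + C2*y^(7/6)


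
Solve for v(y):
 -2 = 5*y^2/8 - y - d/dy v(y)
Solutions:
 v(y) = C1 + 5*y^3/24 - y^2/2 + 2*y


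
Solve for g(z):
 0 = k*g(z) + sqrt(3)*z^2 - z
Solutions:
 g(z) = z*(-sqrt(3)*z + 1)/k


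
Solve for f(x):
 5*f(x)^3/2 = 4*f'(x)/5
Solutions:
 f(x) = -2*sqrt(-1/(C1 + 25*x))
 f(x) = 2*sqrt(-1/(C1 + 25*x))


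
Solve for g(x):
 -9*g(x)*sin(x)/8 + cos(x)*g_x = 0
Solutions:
 g(x) = C1/cos(x)^(9/8)


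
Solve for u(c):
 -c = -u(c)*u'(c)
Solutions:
 u(c) = -sqrt(C1 + c^2)
 u(c) = sqrt(C1 + c^2)


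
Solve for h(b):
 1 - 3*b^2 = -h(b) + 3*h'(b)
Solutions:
 h(b) = C1*exp(b/3) + 3*b^2 + 18*b + 53


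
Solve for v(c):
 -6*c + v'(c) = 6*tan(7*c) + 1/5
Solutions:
 v(c) = C1 + 3*c^2 + c/5 - 6*log(cos(7*c))/7


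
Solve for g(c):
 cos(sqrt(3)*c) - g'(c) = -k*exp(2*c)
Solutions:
 g(c) = C1 + k*exp(2*c)/2 + sqrt(3)*sin(sqrt(3)*c)/3


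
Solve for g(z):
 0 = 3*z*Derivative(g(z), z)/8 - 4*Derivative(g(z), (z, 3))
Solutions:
 g(z) = C1 + Integral(C2*airyai(6^(1/3)*z/4) + C3*airybi(6^(1/3)*z/4), z)


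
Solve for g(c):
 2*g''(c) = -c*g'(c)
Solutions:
 g(c) = C1 + C2*erf(c/2)


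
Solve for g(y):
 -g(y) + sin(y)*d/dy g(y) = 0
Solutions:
 g(y) = C1*sqrt(cos(y) - 1)/sqrt(cos(y) + 1)


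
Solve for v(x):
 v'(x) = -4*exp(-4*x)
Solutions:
 v(x) = C1 + exp(-4*x)


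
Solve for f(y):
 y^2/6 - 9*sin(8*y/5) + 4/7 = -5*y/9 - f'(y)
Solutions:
 f(y) = C1 - y^3/18 - 5*y^2/18 - 4*y/7 - 45*cos(8*y/5)/8


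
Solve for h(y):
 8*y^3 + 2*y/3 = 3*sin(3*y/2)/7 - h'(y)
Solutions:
 h(y) = C1 - 2*y^4 - y^2/3 - 2*cos(3*y/2)/7


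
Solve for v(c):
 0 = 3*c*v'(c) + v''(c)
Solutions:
 v(c) = C1 + C2*erf(sqrt(6)*c/2)


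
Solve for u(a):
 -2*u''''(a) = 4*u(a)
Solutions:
 u(a) = (C1*sin(2^(3/4)*a/2) + C2*cos(2^(3/4)*a/2))*exp(-2^(3/4)*a/2) + (C3*sin(2^(3/4)*a/2) + C4*cos(2^(3/4)*a/2))*exp(2^(3/4)*a/2)


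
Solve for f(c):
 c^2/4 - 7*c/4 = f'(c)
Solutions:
 f(c) = C1 + c^3/12 - 7*c^2/8


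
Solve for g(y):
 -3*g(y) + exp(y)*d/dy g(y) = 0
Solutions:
 g(y) = C1*exp(-3*exp(-y))


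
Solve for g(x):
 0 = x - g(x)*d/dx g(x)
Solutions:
 g(x) = -sqrt(C1 + x^2)
 g(x) = sqrt(C1 + x^2)


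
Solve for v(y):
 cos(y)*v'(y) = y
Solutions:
 v(y) = C1 + Integral(y/cos(y), y)


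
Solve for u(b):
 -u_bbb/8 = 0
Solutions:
 u(b) = C1 + C2*b + C3*b^2


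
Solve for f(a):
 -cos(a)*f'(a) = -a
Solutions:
 f(a) = C1 + Integral(a/cos(a), a)


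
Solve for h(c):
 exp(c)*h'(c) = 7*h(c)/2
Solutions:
 h(c) = C1*exp(-7*exp(-c)/2)


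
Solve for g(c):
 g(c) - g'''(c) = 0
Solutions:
 g(c) = C3*exp(c) + (C1*sin(sqrt(3)*c/2) + C2*cos(sqrt(3)*c/2))*exp(-c/2)


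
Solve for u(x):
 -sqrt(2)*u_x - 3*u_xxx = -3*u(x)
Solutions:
 u(x) = C1*exp(-x*(-2*2^(5/6)/(27 + sqrt(8*sqrt(2) + 729))^(1/3) + 2^(2/3)*(27 + sqrt(8*sqrt(2) + 729))^(1/3))/12)*sin(sqrt(3)*x*(2*2^(5/6)/(27 + sqrt(8*sqrt(2) + 729))^(1/3) + 2^(2/3)*(27 + sqrt(8*sqrt(2) + 729))^(1/3))/12) + C2*exp(-x*(-2*2^(5/6)/(27 + sqrt(8*sqrt(2) + 729))^(1/3) + 2^(2/3)*(27 + sqrt(8*sqrt(2) + 729))^(1/3))/12)*cos(sqrt(3)*x*(2*2^(5/6)/(27 + sqrt(8*sqrt(2) + 729))^(1/3) + 2^(2/3)*(27 + sqrt(8*sqrt(2) + 729))^(1/3))/12) + C3*exp(x*(-2*2^(5/6)/(27 + sqrt(8*sqrt(2) + 729))^(1/3) + 2^(2/3)*(27 + sqrt(8*sqrt(2) + 729))^(1/3))/6)


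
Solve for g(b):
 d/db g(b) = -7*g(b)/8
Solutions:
 g(b) = C1*exp(-7*b/8)


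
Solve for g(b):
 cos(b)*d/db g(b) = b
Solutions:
 g(b) = C1 + Integral(b/cos(b), b)


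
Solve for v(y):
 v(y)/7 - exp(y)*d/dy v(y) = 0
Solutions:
 v(y) = C1*exp(-exp(-y)/7)


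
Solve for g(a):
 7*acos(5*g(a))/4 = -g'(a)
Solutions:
 Integral(1/acos(5*_y), (_y, g(a))) = C1 - 7*a/4


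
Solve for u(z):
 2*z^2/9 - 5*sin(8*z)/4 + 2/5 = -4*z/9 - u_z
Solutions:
 u(z) = C1 - 2*z^3/27 - 2*z^2/9 - 2*z/5 - 5*cos(8*z)/32


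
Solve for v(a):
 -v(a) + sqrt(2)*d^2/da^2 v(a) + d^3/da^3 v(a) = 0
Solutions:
 v(a) = C1*exp(-a*(4*2^(1/3)/(-4*sqrt(2) + sqrt(-32 + (27 - 4*sqrt(2))^2) + 27)^(1/3) + 2^(2/3)*(-4*sqrt(2) + sqrt(-32 + (27 - 4*sqrt(2))^2) + 27)^(1/3) + 4*sqrt(2))/12)*sin(2^(1/3)*sqrt(3)*a*(-2^(1/3)*(-4*sqrt(2) + sqrt(-32 + 729*(-1 + 4*sqrt(2)/27)^2) + 27)^(1/3) + 4/(-4*sqrt(2) + sqrt(-32 + 729*(-1 + 4*sqrt(2)/27)^2) + 27)^(1/3))/12) + C2*exp(-a*(4*2^(1/3)/(-4*sqrt(2) + sqrt(-32 + (27 - 4*sqrt(2))^2) + 27)^(1/3) + 2^(2/3)*(-4*sqrt(2) + sqrt(-32 + (27 - 4*sqrt(2))^2) + 27)^(1/3) + 4*sqrt(2))/12)*cos(2^(1/3)*sqrt(3)*a*(-2^(1/3)*(-4*sqrt(2) + sqrt(-32 + 729*(-1 + 4*sqrt(2)/27)^2) + 27)^(1/3) + 4/(-4*sqrt(2) + sqrt(-32 + 729*(-1 + 4*sqrt(2)/27)^2) + 27)^(1/3))/12) + C3*exp(a*(-2*sqrt(2) + 4*2^(1/3)/(-4*sqrt(2) + sqrt(-32 + (27 - 4*sqrt(2))^2) + 27)^(1/3) + 2^(2/3)*(-4*sqrt(2) + sqrt(-32 + (27 - 4*sqrt(2))^2) + 27)^(1/3))/6)


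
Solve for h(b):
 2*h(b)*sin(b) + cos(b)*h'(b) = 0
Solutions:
 h(b) = C1*cos(b)^2


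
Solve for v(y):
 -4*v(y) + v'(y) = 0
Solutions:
 v(y) = C1*exp(4*y)


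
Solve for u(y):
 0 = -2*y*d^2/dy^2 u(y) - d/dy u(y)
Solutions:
 u(y) = C1 + C2*sqrt(y)


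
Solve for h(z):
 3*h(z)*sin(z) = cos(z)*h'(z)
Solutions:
 h(z) = C1/cos(z)^3


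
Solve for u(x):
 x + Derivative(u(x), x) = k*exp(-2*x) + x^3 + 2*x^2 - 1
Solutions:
 u(x) = C1 - k*exp(-2*x)/2 + x^4/4 + 2*x^3/3 - x^2/2 - x


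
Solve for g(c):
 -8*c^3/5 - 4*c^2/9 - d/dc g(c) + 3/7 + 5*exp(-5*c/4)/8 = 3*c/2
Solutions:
 g(c) = C1 - 2*c^4/5 - 4*c^3/27 - 3*c^2/4 + 3*c/7 - exp(-5*c/4)/2


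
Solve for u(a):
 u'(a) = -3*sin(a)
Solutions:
 u(a) = C1 + 3*cos(a)


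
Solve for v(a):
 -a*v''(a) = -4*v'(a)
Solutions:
 v(a) = C1 + C2*a^5


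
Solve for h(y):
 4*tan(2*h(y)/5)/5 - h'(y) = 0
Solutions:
 h(y) = -5*asin(C1*exp(8*y/25))/2 + 5*pi/2
 h(y) = 5*asin(C1*exp(8*y/25))/2


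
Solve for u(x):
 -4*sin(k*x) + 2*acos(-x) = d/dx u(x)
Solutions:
 u(x) = C1 + 2*x*acos(-x) + 2*sqrt(1 - x^2) - 4*Piecewise((-cos(k*x)/k, Ne(k, 0)), (0, True))


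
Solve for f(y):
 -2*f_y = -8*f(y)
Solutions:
 f(y) = C1*exp(4*y)


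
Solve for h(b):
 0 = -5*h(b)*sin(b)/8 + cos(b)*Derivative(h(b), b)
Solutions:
 h(b) = C1/cos(b)^(5/8)


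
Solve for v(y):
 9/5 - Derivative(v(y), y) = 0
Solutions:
 v(y) = C1 + 9*y/5


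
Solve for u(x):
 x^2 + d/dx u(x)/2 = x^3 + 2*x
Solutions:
 u(x) = C1 + x^4/2 - 2*x^3/3 + 2*x^2


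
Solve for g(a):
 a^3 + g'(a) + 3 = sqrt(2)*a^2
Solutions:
 g(a) = C1 - a^4/4 + sqrt(2)*a^3/3 - 3*a


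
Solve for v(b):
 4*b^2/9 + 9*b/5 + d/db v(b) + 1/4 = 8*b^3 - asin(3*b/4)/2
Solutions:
 v(b) = C1 + 2*b^4 - 4*b^3/27 - 9*b^2/10 - b*asin(3*b/4)/2 - b/4 - sqrt(16 - 9*b^2)/6


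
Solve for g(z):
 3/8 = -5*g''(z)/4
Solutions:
 g(z) = C1 + C2*z - 3*z^2/20


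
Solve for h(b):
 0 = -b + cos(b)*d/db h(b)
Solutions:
 h(b) = C1 + Integral(b/cos(b), b)


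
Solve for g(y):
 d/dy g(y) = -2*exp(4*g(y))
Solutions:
 g(y) = log(-I*(1/(C1 + 8*y))^(1/4))
 g(y) = log(I*(1/(C1 + 8*y))^(1/4))
 g(y) = log(-(1/(C1 + 8*y))^(1/4))
 g(y) = log(1/(C1 + 8*y))/4


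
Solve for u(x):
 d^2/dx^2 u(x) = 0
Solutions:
 u(x) = C1 + C2*x


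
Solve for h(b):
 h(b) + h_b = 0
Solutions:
 h(b) = C1*exp(-b)


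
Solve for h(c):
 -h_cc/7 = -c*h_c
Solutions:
 h(c) = C1 + C2*erfi(sqrt(14)*c/2)


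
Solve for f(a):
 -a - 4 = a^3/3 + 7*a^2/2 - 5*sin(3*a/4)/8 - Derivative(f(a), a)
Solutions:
 f(a) = C1 + a^4/12 + 7*a^3/6 + a^2/2 + 4*a + 5*cos(3*a/4)/6


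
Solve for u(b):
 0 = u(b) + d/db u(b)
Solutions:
 u(b) = C1*exp(-b)


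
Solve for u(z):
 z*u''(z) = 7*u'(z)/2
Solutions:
 u(z) = C1 + C2*z^(9/2)


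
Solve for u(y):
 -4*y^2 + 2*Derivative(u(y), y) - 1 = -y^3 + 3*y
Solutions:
 u(y) = C1 - y^4/8 + 2*y^3/3 + 3*y^2/4 + y/2


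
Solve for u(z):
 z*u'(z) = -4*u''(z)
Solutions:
 u(z) = C1 + C2*erf(sqrt(2)*z/4)


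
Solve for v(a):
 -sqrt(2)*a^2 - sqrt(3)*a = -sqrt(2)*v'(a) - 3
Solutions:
 v(a) = C1 + a^3/3 + sqrt(6)*a^2/4 - 3*sqrt(2)*a/2


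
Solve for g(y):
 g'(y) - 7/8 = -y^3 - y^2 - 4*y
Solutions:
 g(y) = C1 - y^4/4 - y^3/3 - 2*y^2 + 7*y/8


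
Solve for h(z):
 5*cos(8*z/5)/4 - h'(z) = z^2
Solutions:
 h(z) = C1 - z^3/3 + 25*sin(8*z/5)/32


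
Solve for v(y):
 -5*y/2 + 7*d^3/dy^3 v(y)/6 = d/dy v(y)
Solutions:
 v(y) = C1 + C2*exp(-sqrt(42)*y/7) + C3*exp(sqrt(42)*y/7) - 5*y^2/4


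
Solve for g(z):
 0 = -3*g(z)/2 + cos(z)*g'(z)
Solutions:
 g(z) = C1*(sin(z) + 1)^(3/4)/(sin(z) - 1)^(3/4)


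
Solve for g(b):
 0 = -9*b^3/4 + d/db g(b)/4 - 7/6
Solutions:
 g(b) = C1 + 9*b^4/4 + 14*b/3


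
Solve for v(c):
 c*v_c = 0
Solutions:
 v(c) = C1


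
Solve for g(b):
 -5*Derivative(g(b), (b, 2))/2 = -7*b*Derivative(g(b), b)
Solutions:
 g(b) = C1 + C2*erfi(sqrt(35)*b/5)


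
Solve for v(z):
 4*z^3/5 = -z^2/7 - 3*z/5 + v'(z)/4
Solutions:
 v(z) = C1 + 4*z^4/5 + 4*z^3/21 + 6*z^2/5


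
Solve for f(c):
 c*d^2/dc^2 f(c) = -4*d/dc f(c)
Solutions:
 f(c) = C1 + C2/c^3


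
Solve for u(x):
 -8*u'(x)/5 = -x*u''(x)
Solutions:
 u(x) = C1 + C2*x^(13/5)
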